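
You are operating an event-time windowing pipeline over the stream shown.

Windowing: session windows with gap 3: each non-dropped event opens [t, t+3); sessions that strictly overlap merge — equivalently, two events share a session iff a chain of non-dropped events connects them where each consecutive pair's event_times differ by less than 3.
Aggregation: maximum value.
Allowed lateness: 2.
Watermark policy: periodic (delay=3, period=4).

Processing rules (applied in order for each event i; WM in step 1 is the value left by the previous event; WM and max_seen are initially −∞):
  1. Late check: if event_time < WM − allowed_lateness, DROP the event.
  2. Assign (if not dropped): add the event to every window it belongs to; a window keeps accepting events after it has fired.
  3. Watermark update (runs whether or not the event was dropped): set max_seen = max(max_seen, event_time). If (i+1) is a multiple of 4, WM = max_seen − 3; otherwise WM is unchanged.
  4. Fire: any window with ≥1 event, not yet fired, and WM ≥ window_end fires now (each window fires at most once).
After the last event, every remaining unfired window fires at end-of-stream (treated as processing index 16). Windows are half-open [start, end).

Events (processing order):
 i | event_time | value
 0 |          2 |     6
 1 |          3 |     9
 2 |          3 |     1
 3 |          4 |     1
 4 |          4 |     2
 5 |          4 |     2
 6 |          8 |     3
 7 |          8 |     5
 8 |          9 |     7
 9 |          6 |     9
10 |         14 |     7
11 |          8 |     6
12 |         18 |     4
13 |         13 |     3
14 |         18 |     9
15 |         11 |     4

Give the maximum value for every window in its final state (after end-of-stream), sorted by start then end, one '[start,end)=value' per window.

i=0 t=2 v=6: → [2,5); WM=−∞
i=1 t=3 v=9: → [2,6); WM=−∞
i=2 t=3 v=1: → [2,6); WM=−∞
i=3 t=4 v=1: → [2,7); WM=1
i=4 t=4 v=2: → [2,7); WM=1
i=5 t=4 v=2: → [2,7); WM=1
i=6 t=8 v=3: → [8,11); WM=1
i=7 t=8 v=5: → [8,11); WM=5
i=8 t=9 v=7: → [8,12); WM=5
i=9 t=6 v=9: → [2,12); WM=5
i=10 t=14 v=7: → [14,17); WM=5
i=11 t=8 v=6: → [2,12); WM=11
i=12 t=18 v=4: → [18,21); WM=11
i=13 t=13 v=3: → [13,17); WM=11
i=14 t=18 v=9: → [18,21); WM=11
i=15 t=11 v=4: → [2,17); WM=15

[2,17)=9 [18,21)=9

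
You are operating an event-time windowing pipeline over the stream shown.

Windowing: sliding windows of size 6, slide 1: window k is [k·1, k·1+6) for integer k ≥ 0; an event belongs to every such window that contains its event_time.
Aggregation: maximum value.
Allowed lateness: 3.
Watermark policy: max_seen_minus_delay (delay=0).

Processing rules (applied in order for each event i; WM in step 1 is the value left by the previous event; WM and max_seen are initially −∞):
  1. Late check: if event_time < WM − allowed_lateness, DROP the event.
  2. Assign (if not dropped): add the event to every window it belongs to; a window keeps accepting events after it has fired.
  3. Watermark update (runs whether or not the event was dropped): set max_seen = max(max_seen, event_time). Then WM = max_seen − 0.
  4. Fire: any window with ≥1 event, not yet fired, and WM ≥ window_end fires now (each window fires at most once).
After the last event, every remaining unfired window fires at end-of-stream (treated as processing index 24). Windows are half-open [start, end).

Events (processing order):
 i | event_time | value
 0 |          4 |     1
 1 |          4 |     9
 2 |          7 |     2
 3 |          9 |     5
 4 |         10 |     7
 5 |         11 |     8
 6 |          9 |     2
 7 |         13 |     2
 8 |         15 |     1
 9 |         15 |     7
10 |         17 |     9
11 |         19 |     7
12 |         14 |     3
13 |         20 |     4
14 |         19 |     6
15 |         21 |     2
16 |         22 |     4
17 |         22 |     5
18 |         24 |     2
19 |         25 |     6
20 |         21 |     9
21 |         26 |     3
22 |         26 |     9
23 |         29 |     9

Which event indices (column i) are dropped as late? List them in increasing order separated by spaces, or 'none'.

12 20

i=0 t=4 v=1: → [4,10),[3,9),[2,8),[1,7),[0,6); WM=4
i=1 t=4 v=9: → [4,10),[3,9),[2,8),[1,7),[0,6); WM=4
i=2 t=7 v=2: → [7,13),[6,12),[5,11),[4,10),[3,9),[2,8); WM=7; [0,6) fires=9 [1,7) fires=9
i=3 t=9 v=5: → [9,15),[8,14),[7,13),[6,12),[5,11),[4,10); WM=9; [2,8) fires=9 [3,9) fires=9
i=4 t=10 v=7: → [10,16),[9,15),[8,14),[7,13),[6,12),[5,11); WM=10; [4,10) fires=9
i=5 t=11 v=8: → [11,17),[10,16),[9,15),[8,14),[7,13),[6,12); WM=11; [5,11) fires=7
i=6 t=9 v=2: → [9,15),[8,14),[7,13),[6,12),[5,11),[4,10); WM=11
i=7 t=13 v=2: → [13,19),[12,18),[11,17),[10,16),[9,15),[8,14); WM=13; [6,12) fires=8 [7,13) fires=8
i=8 t=15 v=1: → [15,21),[14,20),[13,19),[12,18),[11,17),[10,16); WM=15; [8,14) fires=8 [9,15) fires=8
i=9 t=15 v=7: → [15,21),[14,20),[13,19),[12,18),[11,17),[10,16); WM=15
i=10 t=17 v=9: → [17,23),[16,22),[15,21),[14,20),[13,19),[12,18); WM=17; [10,16) fires=8 [11,17) fires=8
i=11 t=19 v=7: → [19,25),[18,24),[17,23),[16,22),[15,21),[14,20); WM=19; [12,18) fires=9 [13,19) fires=9
i=12 t=14 v=3: DROP (t<19-3); WM=19
i=13 t=20 v=4: → [20,26),[19,25),[18,24),[17,23),[16,22),[15,21); WM=20; [14,20) fires=9
i=14 t=19 v=6: → [19,25),[18,24),[17,23),[16,22),[15,21),[14,20); WM=20
i=15 t=21 v=2: → [21,27),[20,26),[19,25),[18,24),[17,23),[16,22); WM=21; [15,21) fires=9
i=16 t=22 v=4: → [22,28),[21,27),[20,26),[19,25),[18,24),[17,23); WM=22; [16,22) fires=9
i=17 t=22 v=5: → [22,28),[21,27),[20,26),[19,25),[18,24),[17,23); WM=22
i=18 t=24 v=2: → [24,30),[23,29),[22,28),[21,27),[20,26),[19,25); WM=24; [17,23) fires=9 [18,24) fires=7
i=19 t=25 v=6: → [25,31),[24,30),[23,29),[22,28),[21,27),[20,26); WM=25; [19,25) fires=7
i=20 t=21 v=9: DROP (t<25-3); WM=25
i=21 t=26 v=3: → [26,32),[25,31),[24,30),[23,29),[22,28),[21,27); WM=26; [20,26) fires=6
i=22 t=26 v=9: → [26,32),[25,31),[24,30),[23,29),[22,28),[21,27); WM=26
i=23 t=29 v=9: → [29,35),[28,34),[27,33),[26,32),[25,31),[24,30); WM=29; [21,27) fires=9 [22,28) fires=9 [23,29) fires=9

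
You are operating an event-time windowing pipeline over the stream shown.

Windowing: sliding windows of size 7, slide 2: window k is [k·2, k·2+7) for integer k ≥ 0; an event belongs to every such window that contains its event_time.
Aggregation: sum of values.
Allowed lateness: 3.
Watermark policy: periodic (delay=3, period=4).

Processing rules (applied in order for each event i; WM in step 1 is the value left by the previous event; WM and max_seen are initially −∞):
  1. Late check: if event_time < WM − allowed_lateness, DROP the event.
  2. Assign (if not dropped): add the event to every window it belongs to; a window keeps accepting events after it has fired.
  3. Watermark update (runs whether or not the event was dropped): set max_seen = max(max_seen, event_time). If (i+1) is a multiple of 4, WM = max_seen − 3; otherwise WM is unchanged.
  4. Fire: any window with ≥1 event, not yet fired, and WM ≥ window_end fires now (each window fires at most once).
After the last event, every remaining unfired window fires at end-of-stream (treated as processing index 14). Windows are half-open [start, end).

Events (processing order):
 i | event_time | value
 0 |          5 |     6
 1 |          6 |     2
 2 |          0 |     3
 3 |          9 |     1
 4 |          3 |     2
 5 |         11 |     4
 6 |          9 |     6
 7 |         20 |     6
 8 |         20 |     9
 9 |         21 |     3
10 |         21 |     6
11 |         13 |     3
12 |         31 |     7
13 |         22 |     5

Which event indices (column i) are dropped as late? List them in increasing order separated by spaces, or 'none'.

i=0 t=5 v=6: → [4,11),[2,9),[0,7); WM=−∞
i=1 t=6 v=2: → [6,13),[4,11),[2,9),[0,7); WM=−∞
i=2 t=0 v=3: → [0,7); WM=−∞
i=3 t=9 v=1: → [8,15),[6,13),[4,11); WM=6
i=4 t=3 v=2: → [2,9),[0,7); WM=6
i=5 t=11 v=4: → [10,17),[8,15),[6,13); WM=6
i=6 t=9 v=6: → [8,15),[6,13),[4,11); WM=6
i=7 t=20 v=6: → [20,27),[18,25),[16,23),[14,21); WM=17; [0,7) fires=13 [2,9) fires=10 [4,11) fires=15 [6,13) fires=13 [8,15) fires=11 [10,17) fires=4
i=8 t=20 v=9: → [20,27),[18,25),[16,23),[14,21); WM=17
i=9 t=21 v=3: → [20,27),[18,25),[16,23); WM=17
i=10 t=21 v=6: → [20,27),[18,25),[16,23); WM=17
i=11 t=13 v=3: DROP (t<17-3); WM=18
i=12 t=31 v=7: → [30,37),[28,35),[26,33); WM=18
i=13 t=22 v=5: → [22,29),[20,27),[18,25),[16,23); WM=18

11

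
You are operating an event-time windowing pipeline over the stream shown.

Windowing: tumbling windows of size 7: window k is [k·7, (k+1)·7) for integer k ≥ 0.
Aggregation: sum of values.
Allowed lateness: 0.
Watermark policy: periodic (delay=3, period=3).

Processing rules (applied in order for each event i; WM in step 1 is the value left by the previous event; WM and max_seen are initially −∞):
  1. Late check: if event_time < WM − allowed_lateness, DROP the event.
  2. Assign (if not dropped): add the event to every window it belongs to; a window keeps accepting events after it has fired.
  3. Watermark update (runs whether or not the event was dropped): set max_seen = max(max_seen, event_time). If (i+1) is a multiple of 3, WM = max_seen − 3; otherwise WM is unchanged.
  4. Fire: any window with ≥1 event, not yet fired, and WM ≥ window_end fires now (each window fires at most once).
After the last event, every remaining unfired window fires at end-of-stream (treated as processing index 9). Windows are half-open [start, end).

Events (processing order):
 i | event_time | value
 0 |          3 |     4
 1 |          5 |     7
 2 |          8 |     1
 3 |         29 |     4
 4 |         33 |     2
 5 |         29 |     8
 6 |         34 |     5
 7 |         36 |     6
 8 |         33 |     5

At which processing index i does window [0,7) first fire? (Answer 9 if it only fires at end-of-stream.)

i=0 t=3 v=4: → [0,7); WM=−∞
i=1 t=5 v=7: → [0,7); WM=−∞
i=2 t=8 v=1: → [7,14); WM=5
i=3 t=29 v=4: → [28,35); WM=5
i=4 t=33 v=2: → [28,35); WM=5
i=5 t=29 v=8: → [28,35); WM=30; [0,7) fires=11 [7,14) fires=1
i=6 t=34 v=5: → [28,35); WM=30
i=7 t=36 v=6: → [35,42); WM=30
i=8 t=33 v=5: → [28,35); WM=33

5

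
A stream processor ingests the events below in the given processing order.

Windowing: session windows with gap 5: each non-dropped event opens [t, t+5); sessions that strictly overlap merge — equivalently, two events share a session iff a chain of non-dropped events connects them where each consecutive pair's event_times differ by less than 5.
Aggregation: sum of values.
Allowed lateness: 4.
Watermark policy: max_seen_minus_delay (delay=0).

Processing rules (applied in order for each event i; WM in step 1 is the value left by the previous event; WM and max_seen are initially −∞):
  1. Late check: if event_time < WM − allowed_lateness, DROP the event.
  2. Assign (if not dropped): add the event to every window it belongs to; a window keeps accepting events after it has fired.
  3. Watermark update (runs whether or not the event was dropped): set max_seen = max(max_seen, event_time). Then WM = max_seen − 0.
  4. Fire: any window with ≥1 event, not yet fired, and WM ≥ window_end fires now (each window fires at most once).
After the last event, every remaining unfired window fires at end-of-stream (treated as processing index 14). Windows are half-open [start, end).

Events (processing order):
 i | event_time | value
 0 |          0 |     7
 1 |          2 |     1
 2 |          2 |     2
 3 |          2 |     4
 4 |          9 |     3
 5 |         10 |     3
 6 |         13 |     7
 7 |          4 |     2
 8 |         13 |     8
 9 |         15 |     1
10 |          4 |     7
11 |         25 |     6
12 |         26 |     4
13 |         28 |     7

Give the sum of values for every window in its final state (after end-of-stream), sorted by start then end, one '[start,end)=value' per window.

[0,7)=14 [9,20)=22 [25,33)=17

i=0 t=0 v=7: → [0,5); WM=0
i=1 t=2 v=1: → [0,7); WM=2
i=2 t=2 v=2: → [0,7); WM=2
i=3 t=2 v=4: → [0,7); WM=2
i=4 t=9 v=3: → [9,14); WM=9
i=5 t=10 v=3: → [9,15); WM=10
i=6 t=13 v=7: → [9,18); WM=13
i=7 t=4 v=2: DROP (t<13-4); WM=13
i=8 t=13 v=8: → [9,18); WM=13
i=9 t=15 v=1: → [9,20); WM=15
i=10 t=4 v=7: DROP (t<15-4); WM=15
i=11 t=25 v=6: → [25,30); WM=25
i=12 t=26 v=4: → [25,31); WM=26
i=13 t=28 v=7: → [25,33); WM=28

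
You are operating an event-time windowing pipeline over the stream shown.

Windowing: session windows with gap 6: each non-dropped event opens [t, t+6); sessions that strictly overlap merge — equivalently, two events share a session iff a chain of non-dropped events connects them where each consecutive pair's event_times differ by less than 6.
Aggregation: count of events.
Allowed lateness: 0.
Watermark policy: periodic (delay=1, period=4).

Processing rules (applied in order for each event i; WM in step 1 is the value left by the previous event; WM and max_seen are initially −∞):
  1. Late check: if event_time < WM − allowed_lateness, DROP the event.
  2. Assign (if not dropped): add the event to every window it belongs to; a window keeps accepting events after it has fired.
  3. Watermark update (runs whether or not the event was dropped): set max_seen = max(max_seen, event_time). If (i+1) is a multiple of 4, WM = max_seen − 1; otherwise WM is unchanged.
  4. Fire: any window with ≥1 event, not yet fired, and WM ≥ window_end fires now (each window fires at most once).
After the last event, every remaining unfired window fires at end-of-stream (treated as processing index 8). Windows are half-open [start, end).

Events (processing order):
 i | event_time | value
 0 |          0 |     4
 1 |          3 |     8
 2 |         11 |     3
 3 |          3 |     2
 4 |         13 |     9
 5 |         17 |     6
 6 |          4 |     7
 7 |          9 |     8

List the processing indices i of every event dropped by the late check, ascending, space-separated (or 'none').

6 7

i=0 t=0 v=4: → [0,6); WM=−∞
i=1 t=3 v=8: → [0,9); WM=−∞
i=2 t=11 v=3: → [11,17); WM=−∞
i=3 t=3 v=2: → [0,9); WM=10
i=4 t=13 v=9: → [11,19); WM=10
i=5 t=17 v=6: → [11,23); WM=10
i=6 t=4 v=7: DROP (t<10-0); WM=10
i=7 t=9 v=8: DROP (t<10-0); WM=16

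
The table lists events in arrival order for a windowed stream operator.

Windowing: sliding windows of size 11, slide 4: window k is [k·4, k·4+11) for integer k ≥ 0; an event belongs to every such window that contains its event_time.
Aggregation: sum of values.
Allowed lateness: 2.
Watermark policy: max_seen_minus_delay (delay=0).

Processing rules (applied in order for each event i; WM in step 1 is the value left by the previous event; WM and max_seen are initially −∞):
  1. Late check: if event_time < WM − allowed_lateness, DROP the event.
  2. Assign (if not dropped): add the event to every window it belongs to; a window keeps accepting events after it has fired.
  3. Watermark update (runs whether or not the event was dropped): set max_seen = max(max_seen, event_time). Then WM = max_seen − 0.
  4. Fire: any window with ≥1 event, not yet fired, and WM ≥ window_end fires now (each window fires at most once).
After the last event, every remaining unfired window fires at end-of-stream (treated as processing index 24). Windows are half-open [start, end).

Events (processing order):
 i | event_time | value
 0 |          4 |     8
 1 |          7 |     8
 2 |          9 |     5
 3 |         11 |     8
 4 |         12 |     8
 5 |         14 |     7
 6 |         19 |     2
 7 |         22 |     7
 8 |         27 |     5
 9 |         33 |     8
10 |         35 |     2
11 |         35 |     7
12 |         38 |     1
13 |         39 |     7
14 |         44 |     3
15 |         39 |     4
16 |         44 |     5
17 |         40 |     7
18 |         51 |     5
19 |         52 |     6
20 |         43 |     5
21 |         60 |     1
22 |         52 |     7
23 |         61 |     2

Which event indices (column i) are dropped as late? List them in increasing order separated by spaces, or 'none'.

15 17 20 22

i=0 t=4 v=8: → [4,15),[0,11); WM=4
i=1 t=7 v=8: → [4,15),[0,11); WM=7
i=2 t=9 v=5: → [8,19),[4,15),[0,11); WM=9
i=3 t=11 v=8: → [8,19),[4,15); WM=11; [0,11) fires=21
i=4 t=12 v=8: → [12,23),[8,19),[4,15); WM=12
i=5 t=14 v=7: → [12,23),[8,19),[4,15); WM=14
i=6 t=19 v=2: → [16,27),[12,23); WM=19; [4,15) fires=44 [8,19) fires=28
i=7 t=22 v=7: → [20,31),[16,27),[12,23); WM=22
i=8 t=27 v=5: → [24,35),[20,31); WM=27; [12,23) fires=24 [16,27) fires=9
i=9 t=33 v=8: → [32,43),[28,39),[24,35); WM=33; [20,31) fires=12
i=10 t=35 v=2: → [32,43),[28,39); WM=35; [24,35) fires=13
i=11 t=35 v=7: → [32,43),[28,39); WM=35
i=12 t=38 v=1: → [36,47),[32,43),[28,39); WM=38
i=13 t=39 v=7: → [36,47),[32,43); WM=39; [28,39) fires=18
i=14 t=44 v=3: → [44,55),[40,51),[36,47); WM=44; [32,43) fires=25
i=15 t=39 v=4: DROP (t<44-2); WM=44
i=16 t=44 v=5: → [44,55),[40,51),[36,47); WM=44
i=17 t=40 v=7: DROP (t<44-2); WM=44
i=18 t=51 v=5: → [48,59),[44,55); WM=51; [36,47) fires=16 [40,51) fires=8
i=19 t=52 v=6: → [52,63),[48,59),[44,55); WM=52
i=20 t=43 v=5: DROP (t<52-2); WM=52
i=21 t=60 v=1: → [60,71),[56,67),[52,63); WM=60; [44,55) fires=19 [48,59) fires=11
i=22 t=52 v=7: DROP (t<60-2); WM=60
i=23 t=61 v=2: → [60,71),[56,67),[52,63); WM=61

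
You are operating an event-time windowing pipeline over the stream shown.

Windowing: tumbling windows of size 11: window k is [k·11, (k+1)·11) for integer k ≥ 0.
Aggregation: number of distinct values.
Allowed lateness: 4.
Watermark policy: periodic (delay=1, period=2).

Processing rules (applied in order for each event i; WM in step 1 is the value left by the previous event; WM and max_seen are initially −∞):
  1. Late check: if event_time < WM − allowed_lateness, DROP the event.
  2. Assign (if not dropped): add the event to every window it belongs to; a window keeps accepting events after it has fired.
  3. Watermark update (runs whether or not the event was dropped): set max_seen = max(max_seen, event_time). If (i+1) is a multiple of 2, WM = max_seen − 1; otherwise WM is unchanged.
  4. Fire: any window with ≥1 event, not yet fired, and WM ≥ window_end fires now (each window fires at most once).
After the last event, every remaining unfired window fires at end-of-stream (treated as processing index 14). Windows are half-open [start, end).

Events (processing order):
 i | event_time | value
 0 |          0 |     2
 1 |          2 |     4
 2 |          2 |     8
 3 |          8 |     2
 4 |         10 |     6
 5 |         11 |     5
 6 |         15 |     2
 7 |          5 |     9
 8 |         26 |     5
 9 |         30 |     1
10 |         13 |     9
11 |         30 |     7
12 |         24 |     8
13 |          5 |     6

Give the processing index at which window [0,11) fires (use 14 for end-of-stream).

7

i=0 t=0 v=2: → [0,11); WM=−∞
i=1 t=2 v=4: → [0,11); WM=1
i=2 t=2 v=8: → [0,11); WM=1
i=3 t=8 v=2: → [0,11); WM=7
i=4 t=10 v=6: → [0,11); WM=7
i=5 t=11 v=5: → [11,22); WM=10
i=6 t=15 v=2: → [11,22); WM=10
i=7 t=5 v=9: DROP (t<10-4); WM=14; [0,11) fires=4
i=8 t=26 v=5: → [22,33); WM=14
i=9 t=30 v=1: → [22,33); WM=29; [11,22) fires=2
i=10 t=13 v=9: DROP (t<29-4); WM=29
i=11 t=30 v=7: → [22,33); WM=29
i=12 t=24 v=8: DROP (t<29-4); WM=29
i=13 t=5 v=6: DROP (t<29-4); WM=29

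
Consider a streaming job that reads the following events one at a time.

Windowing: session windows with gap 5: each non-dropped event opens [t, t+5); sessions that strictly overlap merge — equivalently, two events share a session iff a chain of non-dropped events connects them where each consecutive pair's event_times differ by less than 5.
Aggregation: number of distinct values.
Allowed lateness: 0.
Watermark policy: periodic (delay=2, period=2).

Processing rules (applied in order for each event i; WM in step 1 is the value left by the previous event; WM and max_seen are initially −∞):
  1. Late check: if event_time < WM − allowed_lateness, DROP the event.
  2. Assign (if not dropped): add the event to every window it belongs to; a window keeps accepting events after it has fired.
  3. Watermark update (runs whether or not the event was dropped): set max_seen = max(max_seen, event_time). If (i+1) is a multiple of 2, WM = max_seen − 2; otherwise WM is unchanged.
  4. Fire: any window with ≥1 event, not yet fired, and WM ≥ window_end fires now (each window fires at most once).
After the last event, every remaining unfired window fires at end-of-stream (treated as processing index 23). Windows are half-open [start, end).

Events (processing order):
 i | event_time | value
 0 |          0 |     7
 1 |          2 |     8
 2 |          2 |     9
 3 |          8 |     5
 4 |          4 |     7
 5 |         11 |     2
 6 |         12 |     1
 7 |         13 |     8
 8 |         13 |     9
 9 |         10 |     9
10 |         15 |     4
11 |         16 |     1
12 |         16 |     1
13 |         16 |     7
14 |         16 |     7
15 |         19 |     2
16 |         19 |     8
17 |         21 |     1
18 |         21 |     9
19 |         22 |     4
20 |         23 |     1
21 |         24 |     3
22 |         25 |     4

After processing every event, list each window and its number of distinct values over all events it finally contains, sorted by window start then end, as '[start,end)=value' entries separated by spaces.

i=0 t=0 v=7: → [0,5); WM=−∞
i=1 t=2 v=8: → [0,7); WM=0
i=2 t=2 v=9: → [0,7); WM=0
i=3 t=8 v=5: → [8,13); WM=6
i=4 t=4 v=7: DROP (t<6-0); WM=6
i=5 t=11 v=2: → [8,16); WM=9
i=6 t=12 v=1: → [8,17); WM=9
i=7 t=13 v=8: → [8,18); WM=11
i=8 t=13 v=9: → [8,18); WM=11
i=9 t=10 v=9: DROP (t<11-0); WM=11
i=10 t=15 v=4: → [8,20); WM=11
i=11 t=16 v=1: → [8,21); WM=14
i=12 t=16 v=1: → [8,21); WM=14
i=13 t=16 v=7: → [8,21); WM=14
i=14 t=16 v=7: → [8,21); WM=14
i=15 t=19 v=2: → [8,24); WM=17
i=16 t=19 v=8: → [8,24); WM=17
i=17 t=21 v=1: → [8,26); WM=19
i=18 t=21 v=9: → [8,26); WM=19
i=19 t=22 v=4: → [8,27); WM=20
i=20 t=23 v=1: → [8,28); WM=20
i=21 t=24 v=3: → [8,29); WM=22
i=22 t=25 v=4: → [8,30); WM=22

[0,7)=3 [8,30)=8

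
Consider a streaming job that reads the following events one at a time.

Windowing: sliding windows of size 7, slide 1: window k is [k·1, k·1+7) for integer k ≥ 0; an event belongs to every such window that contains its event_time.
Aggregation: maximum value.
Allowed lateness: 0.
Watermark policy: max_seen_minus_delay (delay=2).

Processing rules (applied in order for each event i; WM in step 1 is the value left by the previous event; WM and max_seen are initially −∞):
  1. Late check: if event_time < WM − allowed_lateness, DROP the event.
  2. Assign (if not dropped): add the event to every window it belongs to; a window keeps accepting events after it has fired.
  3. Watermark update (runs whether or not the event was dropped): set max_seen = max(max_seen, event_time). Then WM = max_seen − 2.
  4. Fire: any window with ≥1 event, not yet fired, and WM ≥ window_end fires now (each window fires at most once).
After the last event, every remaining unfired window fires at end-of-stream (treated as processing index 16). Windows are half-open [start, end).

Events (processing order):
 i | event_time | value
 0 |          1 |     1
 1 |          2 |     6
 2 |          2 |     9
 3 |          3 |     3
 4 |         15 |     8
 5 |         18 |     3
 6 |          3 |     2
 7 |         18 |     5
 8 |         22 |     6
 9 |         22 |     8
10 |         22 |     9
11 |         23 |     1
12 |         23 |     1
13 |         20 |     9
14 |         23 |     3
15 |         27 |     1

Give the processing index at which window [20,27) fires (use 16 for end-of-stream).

i=0 t=1 v=1: → [1,8),[0,7); WM=-1
i=1 t=2 v=6: → [2,9),[1,8),[0,7); WM=0
i=2 t=2 v=9: → [2,9),[1,8),[0,7); WM=0
i=3 t=3 v=3: → [3,10),[2,9),[1,8),[0,7); WM=1
i=4 t=15 v=8: → [15,22),[14,21),[13,20),[12,19),[11,18),[10,17),[9,16); WM=13; [0,7) fires=9 [1,8) fires=9 [2,9) fires=9 [3,10) fires=3
i=5 t=18 v=3: → [18,25),[17,24),[16,23),[15,22),[14,21),[13,20),[12,19); WM=16; [9,16) fires=8
i=6 t=3 v=2: DROP (t<16-0); WM=16
i=7 t=18 v=5: → [18,25),[17,24),[16,23),[15,22),[14,21),[13,20),[12,19); WM=16
i=8 t=22 v=6: → [22,29),[21,28),[20,27),[19,26),[18,25),[17,24),[16,23); WM=20; [10,17) fires=8 [11,18) fires=8 [12,19) fires=8 [13,20) fires=8
i=9 t=22 v=8: → [22,29),[21,28),[20,27),[19,26),[18,25),[17,24),[16,23); WM=20
i=10 t=22 v=9: → [22,29),[21,28),[20,27),[19,26),[18,25),[17,24),[16,23); WM=20
i=11 t=23 v=1: → [23,30),[22,29),[21,28),[20,27),[19,26),[18,25),[17,24); WM=21; [14,21) fires=8
i=12 t=23 v=1: → [23,30),[22,29),[21,28),[20,27),[19,26),[18,25),[17,24); WM=21
i=13 t=20 v=9: DROP (t<21-0); WM=21
i=14 t=23 v=3: → [23,30),[22,29),[21,28),[20,27),[19,26),[18,25),[17,24); WM=21
i=15 t=27 v=1: → [27,34),[26,33),[25,32),[24,31),[23,30),[22,29),[21,28); WM=25; [15,22) fires=8 [16,23) fires=9 [17,24) fires=9 [18,25) fires=9

16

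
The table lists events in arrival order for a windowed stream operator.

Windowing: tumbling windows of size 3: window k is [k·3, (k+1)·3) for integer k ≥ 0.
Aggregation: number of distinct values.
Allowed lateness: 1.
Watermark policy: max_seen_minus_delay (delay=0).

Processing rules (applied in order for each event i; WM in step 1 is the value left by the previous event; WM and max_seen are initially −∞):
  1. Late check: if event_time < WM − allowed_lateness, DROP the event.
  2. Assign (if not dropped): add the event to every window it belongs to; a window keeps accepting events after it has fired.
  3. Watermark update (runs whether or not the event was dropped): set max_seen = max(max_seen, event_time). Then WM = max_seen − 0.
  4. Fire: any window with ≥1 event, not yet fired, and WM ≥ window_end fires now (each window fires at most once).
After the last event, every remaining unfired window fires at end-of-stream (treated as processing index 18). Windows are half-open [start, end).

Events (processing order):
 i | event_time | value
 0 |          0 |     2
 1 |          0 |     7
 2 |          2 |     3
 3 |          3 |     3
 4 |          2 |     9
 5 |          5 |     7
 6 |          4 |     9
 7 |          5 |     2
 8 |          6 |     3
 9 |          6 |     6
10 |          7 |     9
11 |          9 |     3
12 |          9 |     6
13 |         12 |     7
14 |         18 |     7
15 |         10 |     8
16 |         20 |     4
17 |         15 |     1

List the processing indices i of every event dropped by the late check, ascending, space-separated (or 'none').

i=0 t=0 v=2: → [0,3); WM=0
i=1 t=0 v=7: → [0,3); WM=0
i=2 t=2 v=3: → [0,3); WM=2
i=3 t=3 v=3: → [3,6); WM=3; [0,3) fires=3
i=4 t=2 v=9: → [0,3); WM=3
i=5 t=5 v=7: → [3,6); WM=5
i=6 t=4 v=9: → [3,6); WM=5
i=7 t=5 v=2: → [3,6); WM=5
i=8 t=6 v=3: → [6,9); WM=6; [3,6) fires=4
i=9 t=6 v=6: → [6,9); WM=6
i=10 t=7 v=9: → [6,9); WM=7
i=11 t=9 v=3: → [9,12); WM=9; [6,9) fires=3
i=12 t=9 v=6: → [9,12); WM=9
i=13 t=12 v=7: → [12,15); WM=12; [9,12) fires=2
i=14 t=18 v=7: → [18,21); WM=18; [12,15) fires=1
i=15 t=10 v=8: DROP (t<18-1); WM=18
i=16 t=20 v=4: → [18,21); WM=20
i=17 t=15 v=1: DROP (t<20-1); WM=20

15 17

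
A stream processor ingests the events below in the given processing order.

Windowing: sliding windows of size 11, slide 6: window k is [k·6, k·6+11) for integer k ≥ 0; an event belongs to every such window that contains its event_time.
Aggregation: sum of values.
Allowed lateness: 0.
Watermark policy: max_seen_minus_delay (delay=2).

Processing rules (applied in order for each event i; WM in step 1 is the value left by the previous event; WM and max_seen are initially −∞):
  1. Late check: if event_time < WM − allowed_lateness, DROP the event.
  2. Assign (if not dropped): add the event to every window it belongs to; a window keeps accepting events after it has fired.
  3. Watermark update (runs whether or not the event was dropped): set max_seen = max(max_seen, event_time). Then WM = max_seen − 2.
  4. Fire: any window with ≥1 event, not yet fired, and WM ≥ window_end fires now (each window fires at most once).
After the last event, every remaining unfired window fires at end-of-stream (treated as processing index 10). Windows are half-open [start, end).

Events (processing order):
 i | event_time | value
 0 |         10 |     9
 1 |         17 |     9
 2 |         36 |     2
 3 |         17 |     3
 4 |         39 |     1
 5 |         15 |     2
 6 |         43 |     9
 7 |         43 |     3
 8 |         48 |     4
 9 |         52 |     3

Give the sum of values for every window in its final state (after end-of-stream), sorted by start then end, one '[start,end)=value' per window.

i=0 t=10 v=9: → [6,17),[0,11); WM=8
i=1 t=17 v=9: → [12,23); WM=15; [0,11) fires=9
i=2 t=36 v=2: → [36,47),[30,41); WM=34; [6,17) fires=9 [12,23) fires=9
i=3 t=17 v=3: DROP (t<34-0); WM=34
i=4 t=39 v=1: → [36,47),[30,41); WM=37
i=5 t=15 v=2: DROP (t<37-0); WM=37
i=6 t=43 v=9: → [42,53),[36,47); WM=41; [30,41) fires=3
i=7 t=43 v=3: → [42,53),[36,47); WM=41
i=8 t=48 v=4: → [48,59),[42,53); WM=46
i=9 t=52 v=3: → [48,59),[42,53); WM=50; [36,47) fires=15

[0,11)=9 [6,17)=9 [12,23)=9 [30,41)=3 [36,47)=15 [42,53)=19 [48,59)=7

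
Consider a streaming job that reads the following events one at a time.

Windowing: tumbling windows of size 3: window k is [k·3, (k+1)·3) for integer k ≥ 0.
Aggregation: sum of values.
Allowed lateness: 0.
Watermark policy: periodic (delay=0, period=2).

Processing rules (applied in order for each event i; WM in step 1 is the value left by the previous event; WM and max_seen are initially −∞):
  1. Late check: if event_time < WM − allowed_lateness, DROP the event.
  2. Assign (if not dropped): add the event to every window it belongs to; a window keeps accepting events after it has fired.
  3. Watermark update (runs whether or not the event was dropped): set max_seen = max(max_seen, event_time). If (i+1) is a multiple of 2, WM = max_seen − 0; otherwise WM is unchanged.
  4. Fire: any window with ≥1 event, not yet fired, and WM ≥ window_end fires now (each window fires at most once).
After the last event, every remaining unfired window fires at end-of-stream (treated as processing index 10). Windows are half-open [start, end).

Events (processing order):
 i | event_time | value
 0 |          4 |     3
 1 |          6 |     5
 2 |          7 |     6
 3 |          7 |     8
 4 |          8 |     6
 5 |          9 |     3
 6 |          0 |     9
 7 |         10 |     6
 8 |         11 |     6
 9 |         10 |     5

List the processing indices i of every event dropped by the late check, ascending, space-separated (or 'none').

6

i=0 t=4 v=3: → [3,6); WM=−∞
i=1 t=6 v=5: → [6,9); WM=6; [3,6) fires=3
i=2 t=7 v=6: → [6,9); WM=6
i=3 t=7 v=8: → [6,9); WM=7
i=4 t=8 v=6: → [6,9); WM=7
i=5 t=9 v=3: → [9,12); WM=9; [6,9) fires=25
i=6 t=0 v=9: DROP (t<9-0); WM=9
i=7 t=10 v=6: → [9,12); WM=10
i=8 t=11 v=6: → [9,12); WM=10
i=9 t=10 v=5: → [9,12); WM=11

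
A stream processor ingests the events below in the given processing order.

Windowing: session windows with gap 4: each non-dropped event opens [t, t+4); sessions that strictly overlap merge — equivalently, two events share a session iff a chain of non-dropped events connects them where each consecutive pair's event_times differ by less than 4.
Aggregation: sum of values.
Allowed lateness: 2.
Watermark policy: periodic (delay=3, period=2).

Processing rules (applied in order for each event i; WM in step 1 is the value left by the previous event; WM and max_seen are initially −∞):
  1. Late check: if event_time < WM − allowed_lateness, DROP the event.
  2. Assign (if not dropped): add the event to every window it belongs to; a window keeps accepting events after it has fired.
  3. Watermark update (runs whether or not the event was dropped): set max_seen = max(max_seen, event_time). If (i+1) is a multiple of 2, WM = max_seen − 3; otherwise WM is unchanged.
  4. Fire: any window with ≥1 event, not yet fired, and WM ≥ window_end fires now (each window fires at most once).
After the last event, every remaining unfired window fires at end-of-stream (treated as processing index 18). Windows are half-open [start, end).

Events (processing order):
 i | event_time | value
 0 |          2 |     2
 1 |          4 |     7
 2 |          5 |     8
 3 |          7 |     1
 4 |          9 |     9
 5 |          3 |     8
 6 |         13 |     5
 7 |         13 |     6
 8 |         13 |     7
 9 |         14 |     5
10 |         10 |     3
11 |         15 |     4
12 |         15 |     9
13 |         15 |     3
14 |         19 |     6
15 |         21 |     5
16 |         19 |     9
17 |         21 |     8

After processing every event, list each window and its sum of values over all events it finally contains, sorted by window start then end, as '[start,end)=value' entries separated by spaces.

[2,19)=77 [19,25)=28

i=0 t=2 v=2: → [2,6); WM=−∞
i=1 t=4 v=7: → [2,8); WM=1
i=2 t=5 v=8: → [2,9); WM=1
i=3 t=7 v=1: → [2,11); WM=4
i=4 t=9 v=9: → [2,13); WM=4
i=5 t=3 v=8: → [2,13); WM=6
i=6 t=13 v=5: → [13,17); WM=6
i=7 t=13 v=6: → [13,17); WM=10
i=8 t=13 v=7: → [13,17); WM=10
i=9 t=14 v=5: → [13,18); WM=11
i=10 t=10 v=3: → [2,18); WM=11
i=11 t=15 v=4: → [2,19); WM=12
i=12 t=15 v=9: → [2,19); WM=12
i=13 t=15 v=3: → [2,19); WM=12
i=14 t=19 v=6: → [19,23); WM=12
i=15 t=21 v=5: → [19,25); WM=18
i=16 t=19 v=9: → [19,25); WM=18
i=17 t=21 v=8: → [19,25); WM=18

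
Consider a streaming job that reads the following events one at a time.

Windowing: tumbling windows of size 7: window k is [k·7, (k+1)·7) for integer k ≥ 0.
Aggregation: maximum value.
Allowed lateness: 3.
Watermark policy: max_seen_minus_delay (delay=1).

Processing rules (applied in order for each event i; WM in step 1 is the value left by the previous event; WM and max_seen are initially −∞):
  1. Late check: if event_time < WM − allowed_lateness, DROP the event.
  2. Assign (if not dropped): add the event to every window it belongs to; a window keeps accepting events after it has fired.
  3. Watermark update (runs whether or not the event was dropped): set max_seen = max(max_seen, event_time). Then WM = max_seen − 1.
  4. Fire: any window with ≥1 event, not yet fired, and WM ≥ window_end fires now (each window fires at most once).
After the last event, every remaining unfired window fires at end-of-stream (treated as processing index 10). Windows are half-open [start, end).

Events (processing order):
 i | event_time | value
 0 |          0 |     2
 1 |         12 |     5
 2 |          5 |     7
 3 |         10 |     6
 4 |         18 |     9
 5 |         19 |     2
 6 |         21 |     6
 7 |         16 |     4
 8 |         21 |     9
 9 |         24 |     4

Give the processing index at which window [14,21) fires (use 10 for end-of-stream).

i=0 t=0 v=2: → [0,7); WM=-1
i=1 t=12 v=5: → [7,14); WM=11; [0,7) fires=2
i=2 t=5 v=7: DROP (t<11-3); WM=11
i=3 t=10 v=6: → [7,14); WM=11
i=4 t=18 v=9: → [14,21); WM=17; [7,14) fires=6
i=5 t=19 v=2: → [14,21); WM=18
i=6 t=21 v=6: → [21,28); WM=20
i=7 t=16 v=4: DROP (t<20-3); WM=20
i=8 t=21 v=9: → [21,28); WM=20
i=9 t=24 v=4: → [21,28); WM=23; [14,21) fires=9

9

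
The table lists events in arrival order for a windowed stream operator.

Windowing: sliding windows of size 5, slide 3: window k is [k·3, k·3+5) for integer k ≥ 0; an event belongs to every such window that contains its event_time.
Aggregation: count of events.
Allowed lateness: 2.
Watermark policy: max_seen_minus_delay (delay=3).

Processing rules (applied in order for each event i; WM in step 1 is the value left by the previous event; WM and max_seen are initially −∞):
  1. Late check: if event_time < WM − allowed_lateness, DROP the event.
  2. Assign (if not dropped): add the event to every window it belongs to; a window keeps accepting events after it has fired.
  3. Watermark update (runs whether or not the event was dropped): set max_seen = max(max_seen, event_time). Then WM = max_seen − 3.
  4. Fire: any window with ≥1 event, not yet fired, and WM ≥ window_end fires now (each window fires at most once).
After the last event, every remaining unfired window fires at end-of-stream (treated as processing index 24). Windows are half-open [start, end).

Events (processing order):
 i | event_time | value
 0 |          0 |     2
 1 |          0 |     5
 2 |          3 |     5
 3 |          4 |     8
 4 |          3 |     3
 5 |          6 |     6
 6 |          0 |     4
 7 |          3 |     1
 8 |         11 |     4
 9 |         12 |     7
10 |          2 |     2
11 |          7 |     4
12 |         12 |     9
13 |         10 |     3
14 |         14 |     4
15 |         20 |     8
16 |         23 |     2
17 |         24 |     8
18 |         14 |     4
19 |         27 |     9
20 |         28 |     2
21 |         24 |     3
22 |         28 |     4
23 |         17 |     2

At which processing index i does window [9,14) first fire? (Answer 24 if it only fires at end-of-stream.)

15

i=0 t=0 v=2: → [0,5); WM=-3
i=1 t=0 v=5: → [0,5); WM=-3
i=2 t=3 v=5: → [3,8),[0,5); WM=0
i=3 t=4 v=8: → [3,8),[0,5); WM=1
i=4 t=3 v=3: → [3,8),[0,5); WM=1
i=5 t=6 v=6: → [6,11),[3,8); WM=3
i=6 t=0 v=4: DROP (t<3-2); WM=3
i=7 t=3 v=1: → [3,8),[0,5); WM=3
i=8 t=11 v=4: → [9,14); WM=8; [0,5) fires=6 [3,8) fires=5
i=9 t=12 v=7: → [12,17),[9,14); WM=9
i=10 t=2 v=2: DROP (t<9-2); WM=9
i=11 t=7 v=4: → [6,11),[3,8); WM=9
i=12 t=12 v=9: → [12,17),[9,14); WM=9
i=13 t=10 v=3: → [9,14),[6,11); WM=9
i=14 t=14 v=4: → [12,17); WM=11; [6,11) fires=3
i=15 t=20 v=8: → [18,23); WM=17; [9,14) fires=4 [12,17) fires=3
i=16 t=23 v=2: → [21,26); WM=20
i=17 t=24 v=8: → [24,29),[21,26); WM=21
i=18 t=14 v=4: DROP (t<21-2); WM=21
i=19 t=27 v=9: → [27,32),[24,29); WM=24; [18,23) fires=1
i=20 t=28 v=2: → [27,32),[24,29); WM=25
i=21 t=24 v=3: → [24,29),[21,26); WM=25
i=22 t=28 v=4: → [27,32),[24,29); WM=25
i=23 t=17 v=2: DROP (t<25-2); WM=25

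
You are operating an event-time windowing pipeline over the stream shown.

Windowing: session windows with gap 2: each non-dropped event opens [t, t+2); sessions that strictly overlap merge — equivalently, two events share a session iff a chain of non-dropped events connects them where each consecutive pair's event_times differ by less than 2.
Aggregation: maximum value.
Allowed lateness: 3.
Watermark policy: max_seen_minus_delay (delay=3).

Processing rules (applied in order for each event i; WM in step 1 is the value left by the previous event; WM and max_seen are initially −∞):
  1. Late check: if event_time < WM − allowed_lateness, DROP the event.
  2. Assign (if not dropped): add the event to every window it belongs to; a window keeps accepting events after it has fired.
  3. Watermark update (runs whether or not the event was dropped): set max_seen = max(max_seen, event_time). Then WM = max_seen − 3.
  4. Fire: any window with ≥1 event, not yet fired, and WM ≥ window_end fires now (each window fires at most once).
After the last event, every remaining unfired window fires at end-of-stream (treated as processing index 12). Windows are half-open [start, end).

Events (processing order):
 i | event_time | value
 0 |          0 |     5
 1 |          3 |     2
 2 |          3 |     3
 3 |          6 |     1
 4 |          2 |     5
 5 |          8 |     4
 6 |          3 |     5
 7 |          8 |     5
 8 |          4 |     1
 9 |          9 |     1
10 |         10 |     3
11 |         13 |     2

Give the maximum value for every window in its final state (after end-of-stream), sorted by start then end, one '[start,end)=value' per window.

i=0 t=0 v=5: → [0,2); WM=-3
i=1 t=3 v=2: → [3,5); WM=0
i=2 t=3 v=3: → [3,5); WM=0
i=3 t=6 v=1: → [6,8); WM=3
i=4 t=2 v=5: → [2,5); WM=3
i=5 t=8 v=4: → [8,10); WM=5
i=6 t=3 v=5: → [2,5); WM=5
i=7 t=8 v=5: → [8,10); WM=5
i=8 t=4 v=1: → [2,6); WM=5
i=9 t=9 v=1: → [8,11); WM=6
i=10 t=10 v=3: → [8,12); WM=7
i=11 t=13 v=2: → [13,15); WM=10

[0,2)=5 [2,6)=5 [6,8)=1 [8,12)=5 [13,15)=2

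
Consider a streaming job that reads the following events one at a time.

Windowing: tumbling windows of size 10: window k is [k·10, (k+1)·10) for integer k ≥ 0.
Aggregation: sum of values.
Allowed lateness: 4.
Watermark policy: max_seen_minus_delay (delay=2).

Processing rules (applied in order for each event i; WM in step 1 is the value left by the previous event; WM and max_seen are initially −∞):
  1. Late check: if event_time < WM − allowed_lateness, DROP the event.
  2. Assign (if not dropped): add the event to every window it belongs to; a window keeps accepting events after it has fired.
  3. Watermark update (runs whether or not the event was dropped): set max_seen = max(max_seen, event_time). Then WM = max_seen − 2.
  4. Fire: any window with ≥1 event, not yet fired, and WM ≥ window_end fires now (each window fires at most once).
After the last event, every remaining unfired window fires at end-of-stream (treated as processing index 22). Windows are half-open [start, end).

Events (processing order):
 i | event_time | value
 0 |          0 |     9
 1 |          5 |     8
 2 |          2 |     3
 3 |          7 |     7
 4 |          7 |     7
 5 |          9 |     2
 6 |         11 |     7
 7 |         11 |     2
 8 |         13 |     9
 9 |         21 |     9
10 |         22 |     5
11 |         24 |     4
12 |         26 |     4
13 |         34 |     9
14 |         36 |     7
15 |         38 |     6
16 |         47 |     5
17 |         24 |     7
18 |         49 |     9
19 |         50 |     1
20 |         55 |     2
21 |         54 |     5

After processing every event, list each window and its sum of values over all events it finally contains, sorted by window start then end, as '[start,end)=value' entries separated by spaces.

i=0 t=0 v=9: → [0,10); WM=-2
i=1 t=5 v=8: → [0,10); WM=3
i=2 t=2 v=3: → [0,10); WM=3
i=3 t=7 v=7: → [0,10); WM=5
i=4 t=7 v=7: → [0,10); WM=5
i=5 t=9 v=2: → [0,10); WM=7
i=6 t=11 v=7: → [10,20); WM=9
i=7 t=11 v=2: → [10,20); WM=9
i=8 t=13 v=9: → [10,20); WM=11; [0,10) fires=36
i=9 t=21 v=9: → [20,30); WM=19
i=10 t=22 v=5: → [20,30); WM=20; [10,20) fires=18
i=11 t=24 v=4: → [20,30); WM=22
i=12 t=26 v=4: → [20,30); WM=24
i=13 t=34 v=9: → [30,40); WM=32; [20,30) fires=22
i=14 t=36 v=7: → [30,40); WM=34
i=15 t=38 v=6: → [30,40); WM=36
i=16 t=47 v=5: → [40,50); WM=45; [30,40) fires=22
i=17 t=24 v=7: DROP (t<45-4); WM=45
i=18 t=49 v=9: → [40,50); WM=47
i=19 t=50 v=1: → [50,60); WM=48
i=20 t=55 v=2: → [50,60); WM=53; [40,50) fires=14
i=21 t=54 v=5: → [50,60); WM=53

[0,10)=36 [10,20)=18 [20,30)=22 [30,40)=22 [40,50)=14 [50,60)=8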